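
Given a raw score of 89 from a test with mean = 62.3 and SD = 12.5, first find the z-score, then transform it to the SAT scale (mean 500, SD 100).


z = (X - mean) / SD = (89 - 62.3) / 12.5
z = 26.7 / 12.5
z = 2.136
SAT-scale = SAT = 500 + 100z
Carry z at full precision (z = 26.7 / 12.5) into the conversion:
SAT-scale = 500 + 100 * (26.7 / 12.5) = 500 + 2670 / 12.5
SAT-scale = 500 + 213.6
SAT-scale = 713.6

713.6


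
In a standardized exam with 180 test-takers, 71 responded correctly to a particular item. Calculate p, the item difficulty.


Item difficulty p = number correct / total examinees
p = 71 / 180
p = 0.3944

0.3944


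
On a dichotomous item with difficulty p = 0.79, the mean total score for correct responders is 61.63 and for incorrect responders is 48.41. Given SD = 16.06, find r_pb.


q = 1 - p = 0.21
rpb = ((M1 - M0) / SD) * sqrt(p * q)
rpb = ((61.63 - 48.41) / 16.06) * sqrt(0.79 * 0.21)
rpb = 0.3353

0.3353


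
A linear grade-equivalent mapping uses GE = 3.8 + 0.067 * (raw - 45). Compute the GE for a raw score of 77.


raw - median = 77 - 45 = 32
slope * diff = 0.067 * 32 = 2.144
GE = 3.8 + 2.144
GE = 5.944

5.944


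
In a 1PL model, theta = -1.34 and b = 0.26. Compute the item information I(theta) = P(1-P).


P = 1/(1+exp(-(-1.34-0.26))) = 0.168
I = P*(1-P) = 0.168 * 0.832
I = 0.1398

0.1398


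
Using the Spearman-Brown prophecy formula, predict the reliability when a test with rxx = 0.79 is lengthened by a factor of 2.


r_new = (n * rxx) / (1 + (n-1) * rxx)
r_new = (2 * 0.79) / (1 + 1 * 0.79)
r_new = 1.58 / 1.79
r_new = 0.8827

0.8827


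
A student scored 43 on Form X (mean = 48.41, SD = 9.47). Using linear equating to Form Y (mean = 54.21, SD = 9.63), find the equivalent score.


slope = SD_Y / SD_X = 9.63 / 9.47 ~ 1.0169
intercept = mean_Y - slope * mean_X = 54.21 - (9.63 / 9.47) * 48.41 ~ 4.9821
Y = slope * X + intercept. To avoid rounding drift from the rounded slope/intercept, evaluate the equivalent form Y = mean_Y + SD_Y * (X - mean_X) / SD_X at full precision:
Y = 54.21 + 9.63 * (43 - 48.41) / 9.47
Y = 54.21 - 9.63 * 5.41 / 9.47
Y = 54.21 - 52.0983 / 9.47
Y = 54.21 - 5.5014
Y = 48.7086

48.7086


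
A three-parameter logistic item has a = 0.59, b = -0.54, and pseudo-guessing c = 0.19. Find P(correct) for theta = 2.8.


logit = 0.59*(2.8 - -0.54) = 1.9706
P* = 1/(1 + exp(-1.9706)) = 0.8777
P = 0.19 + (1 - 0.19) * 0.8777
P = 0.9009

0.9009


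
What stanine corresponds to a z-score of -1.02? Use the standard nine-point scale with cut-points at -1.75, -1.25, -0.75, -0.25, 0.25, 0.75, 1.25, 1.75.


Stanine boundaries: [-1.75, -1.25, -0.75, -0.25, 0.25, 0.75, 1.25, 1.75]
z = -1.02
Check each boundary:
  z >= -1.75 -> could be stanine 2
  z >= -1.25 -> could be stanine 3
  z < -0.75
  z < -0.25
  z < 0.25
  z < 0.75
  z < 1.25
  z < 1.75
Highest qualifying boundary gives stanine = 3

3


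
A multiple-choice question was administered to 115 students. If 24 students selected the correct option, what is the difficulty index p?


Item difficulty p = number correct / total examinees
p = 24 / 115
p = 0.2087

0.2087


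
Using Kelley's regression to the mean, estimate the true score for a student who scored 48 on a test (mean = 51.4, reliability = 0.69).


T_est = rxx * X + (1 - rxx) * mean
T_est = 0.69 * 48 + 0.31 * 51.4
T_est = 33.12 + 15.934
T_est = 49.054

49.054


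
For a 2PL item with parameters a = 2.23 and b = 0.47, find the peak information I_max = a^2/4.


For 2PL, max info at theta = b = 0.47
I_max = a^2 / 4 = 2.23^2 / 4
= 4.9729 / 4
I_max = 1.2432

1.2432


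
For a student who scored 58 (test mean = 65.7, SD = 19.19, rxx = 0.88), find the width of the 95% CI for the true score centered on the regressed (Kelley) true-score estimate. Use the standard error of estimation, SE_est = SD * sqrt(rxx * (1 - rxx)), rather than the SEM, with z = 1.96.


True score estimate = 0.88*58 + 0.12*65.7 = 58.924
SE_est = SD * sqrt(rxx * (1 - rxx)) = 19.19 * sqrt(0.88 * 0.12) = 19.19 * sqrt(0.1056) = 6.236012
CI = T_est +/- z * SE_est, so width = 2 * z * SE_est = 2 * 1.96 * 6.236012
Width = 24.4452

24.4452


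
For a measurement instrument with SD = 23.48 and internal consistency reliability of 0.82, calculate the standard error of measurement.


SEM = SD * sqrt(1 - rxx)
SEM = 23.48 * sqrt(1 - 0.82)
SEM = 23.48 * sqrt(0.18) = 23.48 * 0.424264
SEM = 9.9617

9.9617


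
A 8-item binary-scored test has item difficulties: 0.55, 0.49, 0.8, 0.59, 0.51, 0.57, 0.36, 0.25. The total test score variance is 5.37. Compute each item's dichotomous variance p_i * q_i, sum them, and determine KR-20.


For each item, compute p_i * q_i:
  Item 1: 0.55 * 0.45 = 0.2475
  Item 2: 0.49 * 0.51 = 0.2499
  Item 3: 0.8 * 0.2 = 0.16
  Item 4: 0.59 * 0.41 = 0.2419
  Item 5: 0.51 * 0.49 = 0.2499
  Item 6: 0.57 * 0.43 = 0.2451
  Item 7: 0.36 * 0.64 = 0.2304
  Item 8: 0.25 * 0.75 = 0.1875
Sum(p_i * q_i) = 0.2475 + 0.2499 + 0.16 + 0.2419 + 0.2499 + 0.2451 + 0.2304 + 0.1875 = 1.8122
KR-20 = (k/(k-1)) * (1 - Sum(p_i*q_i) / Var_total)
= (8/7) * (1 - 1.8122/5.37)
= 1.1429 * 0.6625
KR-20 = 0.7572

0.7572


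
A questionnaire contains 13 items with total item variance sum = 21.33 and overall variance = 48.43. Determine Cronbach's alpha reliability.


alpha = (k/(k-1)) * (1 - sum(si^2)/s_total^2)
= (13/12) * (1 - 21.33/48.43)
alpha = 0.6062

0.6062


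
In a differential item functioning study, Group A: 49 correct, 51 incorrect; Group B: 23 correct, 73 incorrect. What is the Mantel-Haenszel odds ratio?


Odds_A = 49/51 = 0.9608
Odds_B = 23/73 = 0.3151
OR = Odds_A / Odds_B = 0.9608 / 0.3151
Exactly, OR = (49 * 73) / (51 * 23) = 3577 / 1173
OR = 3.0494

3.0494


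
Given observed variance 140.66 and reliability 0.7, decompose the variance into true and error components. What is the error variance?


var_true = rxx * var_obs = 0.7 * 140.66 = 98.462
var_error = var_obs - var_true
var_error = 140.66 - 98.462
var_error = 42.198

42.198


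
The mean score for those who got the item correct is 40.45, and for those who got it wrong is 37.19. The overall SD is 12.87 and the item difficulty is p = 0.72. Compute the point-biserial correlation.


q = 1 - p = 0.28
rpb = ((M1 - M0) / SD) * sqrt(p * q)
rpb = ((40.45 - 37.19) / 12.87) * sqrt(0.72 * 0.28)
rpb = 0.1137

0.1137


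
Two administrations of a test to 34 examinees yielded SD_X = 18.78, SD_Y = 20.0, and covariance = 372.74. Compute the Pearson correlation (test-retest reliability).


r = cov(X,Y) / (SD_X * SD_Y)
r = 372.74 / (18.78 * 20.0)
r = 372.74 / 375.6
r = 0.9924

0.9924


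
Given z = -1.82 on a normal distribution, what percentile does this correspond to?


CDF(z) = 0.5 * (1 + erf(z/sqrt(2)))
erf(-1.2869) = -0.9312
CDF = 0.0344
Percentile rank = 0.0344 * 100 = 3.44

3.44


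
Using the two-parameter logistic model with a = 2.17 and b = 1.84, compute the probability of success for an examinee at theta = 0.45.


a*(theta - b) = 2.17 * (0.45 - 1.84) = -3.0163
exp(--3.0163) = 20.4156
P = 1 / (1 + 20.4156)
P = 0.0467

0.0467


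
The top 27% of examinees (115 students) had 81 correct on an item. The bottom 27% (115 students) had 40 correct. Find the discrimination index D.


p_upper = 81/115 = 0.7043
p_lower = 40/115 = 0.3478
D = 0.7043 - 0.3478 = 0.3565

0.3565


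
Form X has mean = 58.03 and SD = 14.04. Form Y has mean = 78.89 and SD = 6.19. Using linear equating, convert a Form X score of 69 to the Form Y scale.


slope = SD_Y / SD_X = 6.19 / 14.04 ~ 0.4409
intercept = mean_Y - slope * mean_X = 78.89 - (6.19 / 14.04) * 58.03 ~ 53.3055
Y = slope * X + intercept. To avoid rounding drift from the rounded slope/intercept, evaluate the equivalent form Y = mean_Y + SD_Y * (X - mean_X) / SD_X at full precision:
Y = 78.89 + 6.19 * (69 - 58.03) / 14.04
Y = 78.89 + 6.19 * 10.97 / 14.04
Y = 78.89 + 67.9043 / 14.04
Y = 78.89 + 4.8365
Y = 83.7265

83.7265


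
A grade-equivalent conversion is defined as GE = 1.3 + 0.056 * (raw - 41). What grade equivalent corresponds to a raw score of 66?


raw - median = 66 - 41 = 25
slope * diff = 0.056 * 25 = 1.4
GE = 1.3 + 1.4
GE = 2.7

2.7


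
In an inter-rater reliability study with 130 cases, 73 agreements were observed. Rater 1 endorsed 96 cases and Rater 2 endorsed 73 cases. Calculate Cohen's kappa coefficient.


P_o = 73/130 = 0.561538
P_e = (96*73 + 34*57) / 16900 = 0.529349
kappa = (P_o - P_e) / (1 - P_e)
kappa = (0.561538 - 0.529349) / (1 - 0.529349)
kappa = 0.0684

0.0684


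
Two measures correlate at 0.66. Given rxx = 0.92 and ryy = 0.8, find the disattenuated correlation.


r_corrected = rxy / sqrt(rxx * ryy)
= 0.66 / sqrt(0.92 * 0.8)
= 0.66 / sqrt(0.736)
= 0.66 / 0.857904
r_corrected = 0.7693

0.7693


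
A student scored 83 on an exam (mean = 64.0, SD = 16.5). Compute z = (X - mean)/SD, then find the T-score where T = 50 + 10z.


z = (X - mean) / SD = (83 - 64.0) / 16.5
z = 19.0 / 16.5
z = 1.1515
T-score = T = 50 + 10z
Carry z at full precision (z = 19.0 / 16.5) into the conversion:
T-score = 50 + 10 * (19.0 / 16.5) = 50 + 190 / 16.5
T-score = 50 + 11.5152
T-score = 61.5152

61.5152


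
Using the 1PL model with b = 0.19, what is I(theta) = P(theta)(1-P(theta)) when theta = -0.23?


P = 1/(1+exp(-(-0.23-0.19))) = 0.3965
I = P*(1-P) = 0.3965 * 0.6035
I = 0.2393

0.2393


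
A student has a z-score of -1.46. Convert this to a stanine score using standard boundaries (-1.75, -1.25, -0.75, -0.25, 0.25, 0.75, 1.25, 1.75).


Stanine boundaries: [-1.75, -1.25, -0.75, -0.25, 0.25, 0.75, 1.25, 1.75]
z = -1.46
Check each boundary:
  z >= -1.75 -> could be stanine 2
  z < -1.25
  z < -0.75
  z < -0.25
  z < 0.25
  z < 0.75
  z < 1.25
  z < 1.75
Highest qualifying boundary gives stanine = 2

2


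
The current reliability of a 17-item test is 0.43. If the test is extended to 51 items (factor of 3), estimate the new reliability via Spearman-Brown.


r_new = (n * rxx) / (1 + (n-1) * rxx)
r_new = (3 * 0.43) / (1 + 2 * 0.43)
r_new = 1.29 / 1.86
r_new = 0.6935

0.6935


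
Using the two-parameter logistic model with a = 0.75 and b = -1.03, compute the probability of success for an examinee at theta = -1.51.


a*(theta - b) = 0.75 * (-1.51 - -1.03) = -0.36
exp(--0.36) = 1.4333
P = 1 / (1 + 1.4333)
P = 0.411

0.411


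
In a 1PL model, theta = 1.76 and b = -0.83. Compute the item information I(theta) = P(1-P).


P = 1/(1+exp(-(1.76--0.83))) = 0.9302
I = P*(1-P) = 0.9302 * 0.0698
I = 0.0649

0.0649


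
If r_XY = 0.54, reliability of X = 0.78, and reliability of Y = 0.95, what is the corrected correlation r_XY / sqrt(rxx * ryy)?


r_corrected = rxy / sqrt(rxx * ryy)
= 0.54 / sqrt(0.78 * 0.95)
= 0.54 / sqrt(0.741)
= 0.54 / 0.860814
r_corrected = 0.6273

0.6273


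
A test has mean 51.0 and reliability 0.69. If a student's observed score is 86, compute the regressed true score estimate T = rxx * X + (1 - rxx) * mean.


T_est = rxx * X + (1 - rxx) * mean
T_est = 0.69 * 86 + 0.31 * 51.0
T_est = 59.34 + 15.81
T_est = 75.15

75.15


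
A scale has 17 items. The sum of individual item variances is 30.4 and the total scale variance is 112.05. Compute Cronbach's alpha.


alpha = (k/(k-1)) * (1 - sum(si^2)/s_total^2)
= (17/16) * (1 - 30.4/112.05)
alpha = 0.7742

0.7742


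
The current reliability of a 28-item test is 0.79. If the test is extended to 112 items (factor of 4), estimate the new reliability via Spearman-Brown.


r_new = (n * rxx) / (1 + (n-1) * rxx)
r_new = (4 * 0.79) / (1 + 3 * 0.79)
r_new = 3.16 / 3.37
r_new = 0.9377

0.9377


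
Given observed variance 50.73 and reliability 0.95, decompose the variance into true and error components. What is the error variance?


var_true = rxx * var_obs = 0.95 * 50.73 = 48.1935
var_error = var_obs - var_true
var_error = 50.73 - 48.1935
var_error = 2.5365

2.5365


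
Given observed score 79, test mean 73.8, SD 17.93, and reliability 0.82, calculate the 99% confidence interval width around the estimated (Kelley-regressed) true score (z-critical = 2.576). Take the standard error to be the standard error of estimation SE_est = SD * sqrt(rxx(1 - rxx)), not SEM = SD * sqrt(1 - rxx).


True score estimate = 0.82*79 + 0.18*73.8 = 78.064
SE_est = SD * sqrt(rxx * (1 - rxx)) = 17.93 * sqrt(0.82 * 0.18) = 17.93 * sqrt(0.1476) = 6.888481
CI = T_est +/- z * SE_est, so width = 2 * z * SE_est = 2 * 2.576 * 6.888481
Width = 35.4895

35.4895


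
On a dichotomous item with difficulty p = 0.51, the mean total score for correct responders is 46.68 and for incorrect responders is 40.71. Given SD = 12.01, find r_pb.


q = 1 - p = 0.49
rpb = ((M1 - M0) / SD) * sqrt(p * q)
rpb = ((46.68 - 40.71) / 12.01) * sqrt(0.51 * 0.49)
rpb = 0.2485

0.2485


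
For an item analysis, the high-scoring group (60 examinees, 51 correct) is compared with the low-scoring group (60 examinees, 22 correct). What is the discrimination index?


p_upper = 51/60 = 0.85
p_lower = 22/60 = 0.3667
D = 0.85 - 0.3667 = 0.4833

0.4833


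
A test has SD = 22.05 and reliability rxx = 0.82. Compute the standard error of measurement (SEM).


SEM = SD * sqrt(1 - rxx)
SEM = 22.05 * sqrt(1 - 0.82)
SEM = 22.05 * sqrt(0.18) = 22.05 * 0.424264
SEM = 9.355

9.355


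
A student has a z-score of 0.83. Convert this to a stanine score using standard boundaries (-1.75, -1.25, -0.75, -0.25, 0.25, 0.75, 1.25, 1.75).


Stanine boundaries: [-1.75, -1.25, -0.75, -0.25, 0.25, 0.75, 1.25, 1.75]
z = 0.83
Check each boundary:
  z >= -1.75 -> could be stanine 2
  z >= -1.25 -> could be stanine 3
  z >= -0.75 -> could be stanine 4
  z >= -0.25 -> could be stanine 5
  z >= 0.25 -> could be stanine 6
  z >= 0.75 -> could be stanine 7
  z < 1.25
  z < 1.75
Highest qualifying boundary gives stanine = 7

7


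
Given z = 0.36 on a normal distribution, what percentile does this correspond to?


CDF(z) = 0.5 * (1 + erf(z/sqrt(2)))
erf(0.2546) = 0.2812
CDF = 0.6406
Percentile rank = 0.6406 * 100 = 64.06

64.06


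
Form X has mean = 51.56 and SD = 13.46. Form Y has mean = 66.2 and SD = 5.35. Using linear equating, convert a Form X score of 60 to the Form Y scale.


slope = SD_Y / SD_X = 5.35 / 13.46 ~ 0.3975
intercept = mean_Y - slope * mean_X = 66.2 - (5.35 / 13.46) * 51.56 ~ 45.7062
Y = slope * X + intercept. To avoid rounding drift from the rounded slope/intercept, evaluate the equivalent form Y = mean_Y + SD_Y * (X - mean_X) / SD_X at full precision:
Y = 66.2 + 5.35 * (60 - 51.56) / 13.46
Y = 66.2 + 5.35 * 8.44 / 13.46
Y = 66.2 + 45.154 / 13.46
Y = 66.2 + 3.3547
Y = 69.5547

69.5547


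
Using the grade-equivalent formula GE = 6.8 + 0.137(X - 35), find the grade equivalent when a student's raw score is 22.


raw - median = 22 - 35 = -13
slope * diff = 0.137 * -13 = -1.781
GE = 6.8 + -1.781
GE = 5.019

5.019


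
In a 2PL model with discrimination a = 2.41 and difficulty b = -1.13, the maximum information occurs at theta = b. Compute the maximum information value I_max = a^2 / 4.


For 2PL, max info at theta = b = -1.13
I_max = a^2 / 4 = 2.41^2 / 4
= 5.8081 / 4
I_max = 1.452

1.452


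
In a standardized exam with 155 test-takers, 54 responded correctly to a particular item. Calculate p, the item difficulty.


Item difficulty p = number correct / total examinees
p = 54 / 155
p = 0.3484

0.3484


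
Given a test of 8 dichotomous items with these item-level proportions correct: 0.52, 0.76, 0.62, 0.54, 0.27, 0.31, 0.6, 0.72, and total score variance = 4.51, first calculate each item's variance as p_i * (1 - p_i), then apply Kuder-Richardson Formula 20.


For each item, compute p_i * q_i:
  Item 1: 0.52 * 0.48 = 0.2496
  Item 2: 0.76 * 0.24 = 0.1824
  Item 3: 0.62 * 0.38 = 0.2356
  Item 4: 0.54 * 0.46 = 0.2484
  Item 5: 0.27 * 0.73 = 0.1971
  Item 6: 0.31 * 0.69 = 0.2139
  Item 7: 0.6 * 0.4 = 0.24
  Item 8: 0.72 * 0.28 = 0.2016
Sum(p_i * q_i) = 0.2496 + 0.1824 + 0.2356 + 0.2484 + 0.1971 + 0.2139 + 0.24 + 0.2016 = 1.7686
KR-20 = (k/(k-1)) * (1 - Sum(p_i*q_i) / Var_total)
= (8/7) * (1 - 1.7686/4.51)
= 1.1429 * 0.6078
KR-20 = 0.6947

0.6947


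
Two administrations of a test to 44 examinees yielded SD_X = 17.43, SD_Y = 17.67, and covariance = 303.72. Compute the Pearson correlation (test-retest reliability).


r = cov(X,Y) / (SD_X * SD_Y)
r = 303.72 / (17.43 * 17.67)
r = 303.72 / 307.9881
r = 0.9861

0.9861


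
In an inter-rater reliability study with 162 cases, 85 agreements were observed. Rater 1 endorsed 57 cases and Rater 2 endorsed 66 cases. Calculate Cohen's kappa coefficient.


P_o = 85/162 = 0.524691
P_e = (57*66 + 105*96) / 26244 = 0.527435
kappa = (P_o - P_e) / (1 - P_e)
kappa = (0.524691 - 0.527435) / (1 - 0.527435)
kappa = -0.0058

-0.0058


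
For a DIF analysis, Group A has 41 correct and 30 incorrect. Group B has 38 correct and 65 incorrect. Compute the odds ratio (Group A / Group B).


Odds_A = 41/30 = 1.3667
Odds_B = 38/65 = 0.5846
OR = Odds_A / Odds_B = 1.3667 / 0.5846
Exactly, OR = (41 * 65) / (30 * 38) = 2665 / 1140
OR = 2.3377

2.3377


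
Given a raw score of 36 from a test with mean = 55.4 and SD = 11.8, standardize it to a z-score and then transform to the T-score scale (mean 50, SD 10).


z = (X - mean) / SD = (36 - 55.4) / 11.8
z = -19.4 / 11.8
z = -1.6441
T-score = T = 50 + 10z
Carry z at full precision (z = -19.4 / 11.8) into the conversion:
T-score = 50 + 10 * (-19.4 / 11.8) = 50 + -194 / 11.8
T-score = 50 + -16.4407
T-score = 33.5593

33.5593


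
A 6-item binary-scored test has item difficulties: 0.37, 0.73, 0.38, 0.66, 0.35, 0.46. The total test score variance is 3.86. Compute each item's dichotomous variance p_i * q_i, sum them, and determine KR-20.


For each item, compute p_i * q_i:
  Item 1: 0.37 * 0.63 = 0.2331
  Item 2: 0.73 * 0.27 = 0.1971
  Item 3: 0.38 * 0.62 = 0.2356
  Item 4: 0.66 * 0.34 = 0.2244
  Item 5: 0.35 * 0.65 = 0.2275
  Item 6: 0.46 * 0.54 = 0.2484
Sum(p_i * q_i) = 0.2331 + 0.1971 + 0.2356 + 0.2244 + 0.2275 + 0.2484 = 1.3661
KR-20 = (k/(k-1)) * (1 - Sum(p_i*q_i) / Var_total)
= (6/5) * (1 - 1.3661/3.86)
= 1.2 * 0.6461
KR-20 = 0.7753

0.7753


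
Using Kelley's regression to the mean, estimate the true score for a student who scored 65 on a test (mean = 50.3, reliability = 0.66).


T_est = rxx * X + (1 - rxx) * mean
T_est = 0.66 * 65 + 0.34 * 50.3
T_est = 42.9 + 17.102
T_est = 60.002

60.002


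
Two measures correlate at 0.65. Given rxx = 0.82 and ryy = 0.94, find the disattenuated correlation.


r_corrected = rxy / sqrt(rxx * ryy)
= 0.65 / sqrt(0.82 * 0.94)
= 0.65 / sqrt(0.7708)
= 0.65 / 0.877952
r_corrected = 0.7404

0.7404


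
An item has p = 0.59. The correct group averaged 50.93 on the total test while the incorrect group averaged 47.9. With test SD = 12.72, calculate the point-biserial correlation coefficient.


q = 1 - p = 0.41
rpb = ((M1 - M0) / SD) * sqrt(p * q)
rpb = ((50.93 - 47.9) / 12.72) * sqrt(0.59 * 0.41)
rpb = 0.1172

0.1172


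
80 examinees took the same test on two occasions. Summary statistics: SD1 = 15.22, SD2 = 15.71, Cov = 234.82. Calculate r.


r = cov(X,Y) / (SD_X * SD_Y)
r = 234.82 / (15.22 * 15.71)
r = 234.82 / 239.1062
r = 0.9821

0.9821


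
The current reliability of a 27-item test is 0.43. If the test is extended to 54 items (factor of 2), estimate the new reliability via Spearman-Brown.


r_new = (n * rxx) / (1 + (n-1) * rxx)
r_new = (2 * 0.43) / (1 + 1 * 0.43)
r_new = 0.86 / 1.43
r_new = 0.6014

0.6014


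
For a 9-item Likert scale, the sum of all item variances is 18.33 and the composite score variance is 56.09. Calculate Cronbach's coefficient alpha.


alpha = (k/(k-1)) * (1 - sum(si^2)/s_total^2)
= (9/8) * (1 - 18.33/56.09)
alpha = 0.7574

0.7574


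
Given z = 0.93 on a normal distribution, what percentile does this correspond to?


CDF(z) = 0.5 * (1 + erf(z/sqrt(2)))
erf(0.6576) = 0.6476
CDF = 0.8238
Percentile rank = 0.8238 * 100 = 82.38

82.38


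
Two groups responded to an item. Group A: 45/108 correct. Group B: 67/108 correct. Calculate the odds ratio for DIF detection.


Odds_A = 45/63 = 0.7143
Odds_B = 67/41 = 1.6341
OR = Odds_A / Odds_B = 0.7143 / 1.6341
Exactly, OR = (45 * 41) / (63 * 67) = 1845 / 4221
OR = 0.4371

0.4371


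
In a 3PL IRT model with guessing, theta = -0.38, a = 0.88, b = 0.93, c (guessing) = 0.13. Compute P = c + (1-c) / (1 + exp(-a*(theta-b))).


logit = 0.88*(-0.38 - 0.93) = -1.1528
P* = 1/(1 + exp(--1.1528)) = 0.24
P = 0.13 + (1 - 0.13) * 0.24
P = 0.3388

0.3388


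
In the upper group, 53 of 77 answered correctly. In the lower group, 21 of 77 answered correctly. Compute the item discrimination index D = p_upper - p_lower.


p_upper = 53/77 = 0.6883
p_lower = 21/77 = 0.2727
D = 0.6883 - 0.2727 = 0.4156

0.4156


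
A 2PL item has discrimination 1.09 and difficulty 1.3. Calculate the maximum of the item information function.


For 2PL, max info at theta = b = 1.3
I_max = a^2 / 4 = 1.09^2 / 4
= 1.1881 / 4
I_max = 0.297

0.297


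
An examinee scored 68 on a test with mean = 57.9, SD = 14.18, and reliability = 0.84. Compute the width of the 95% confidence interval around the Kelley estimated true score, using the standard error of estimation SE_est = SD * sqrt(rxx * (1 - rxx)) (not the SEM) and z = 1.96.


True score estimate = 0.84*68 + 0.16*57.9 = 66.384
SE_est = SD * sqrt(rxx * (1 - rxx)) = 14.18 * sqrt(0.84 * 0.16) = 14.18 * sqrt(0.1344) = 5.198474
CI = T_est +/- z * SE_est, so width = 2 * z * SE_est = 2 * 1.96 * 5.198474
Width = 20.378

20.378


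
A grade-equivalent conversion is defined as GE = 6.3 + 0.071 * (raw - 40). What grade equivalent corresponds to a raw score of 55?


raw - median = 55 - 40 = 15
slope * diff = 0.071 * 15 = 1.065
GE = 6.3 + 1.065
GE = 7.365

7.365


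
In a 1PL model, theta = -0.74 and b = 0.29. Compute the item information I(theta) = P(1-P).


P = 1/(1+exp(-(-0.74-0.29))) = 0.2631
I = P*(1-P) = 0.2631 * 0.7369
I = 0.1939

0.1939


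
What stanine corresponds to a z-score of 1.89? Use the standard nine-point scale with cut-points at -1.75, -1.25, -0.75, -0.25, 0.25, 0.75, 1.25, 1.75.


Stanine boundaries: [-1.75, -1.25, -0.75, -0.25, 0.25, 0.75, 1.25, 1.75]
z = 1.89
Check each boundary:
  z >= -1.75 -> could be stanine 2
  z >= -1.25 -> could be stanine 3
  z >= -0.75 -> could be stanine 4
  z >= -0.25 -> could be stanine 5
  z >= 0.25 -> could be stanine 6
  z >= 0.75 -> could be stanine 7
  z >= 1.25 -> could be stanine 8
  z >= 1.75 -> could be stanine 9
Highest qualifying boundary gives stanine = 9

9


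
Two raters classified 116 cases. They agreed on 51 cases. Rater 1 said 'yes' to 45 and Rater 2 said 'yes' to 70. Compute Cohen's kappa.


P_o = 51/116 = 0.439655
P_e = (45*70 + 71*46) / 13456 = 0.476813
kappa = (P_o - P_e) / (1 - P_e)
kappa = (0.439655 - 0.476813) / (1 - 0.476813)
kappa = -0.071

-0.071


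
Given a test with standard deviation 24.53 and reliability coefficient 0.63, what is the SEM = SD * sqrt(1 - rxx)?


SEM = SD * sqrt(1 - rxx)
SEM = 24.53 * sqrt(1 - 0.63)
SEM = 24.53 * sqrt(0.37) = 24.53 * 0.608276
SEM = 14.921

14.921


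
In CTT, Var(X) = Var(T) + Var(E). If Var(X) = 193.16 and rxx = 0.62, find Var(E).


var_true = rxx * var_obs = 0.62 * 193.16 = 119.7592
var_error = var_obs - var_true
var_error = 193.16 - 119.7592
var_error = 73.4008

73.4008


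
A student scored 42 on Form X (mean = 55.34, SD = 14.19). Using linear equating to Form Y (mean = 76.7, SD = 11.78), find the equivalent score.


slope = SD_Y / SD_X = 11.78 / 14.19 ~ 0.8302
intercept = mean_Y - slope * mean_X = 76.7 - (11.78 / 14.19) * 55.34 ~ 30.7588
Y = slope * X + intercept. To avoid rounding drift from the rounded slope/intercept, evaluate the equivalent form Y = mean_Y + SD_Y * (X - mean_X) / SD_X at full precision:
Y = 76.7 + 11.78 * (42 - 55.34) / 14.19
Y = 76.7 - 11.78 * 13.34 / 14.19
Y = 76.7 - 157.1452 / 14.19
Y = 76.7 - 11.0744
Y = 65.6256

65.6256


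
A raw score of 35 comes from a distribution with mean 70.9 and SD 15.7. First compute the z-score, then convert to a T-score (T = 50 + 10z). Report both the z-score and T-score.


z = (X - mean) / SD = (35 - 70.9) / 15.7
z = -35.9 / 15.7
z = -2.2866
T-score = T = 50 + 10z
Carry z at full precision (z = -35.9 / 15.7) into the conversion:
T-score = 50 + 10 * (-35.9 / 15.7) = 50 + -359 / 15.7
T-score = 50 + -22.8662
T-score = 27.1338

27.1338


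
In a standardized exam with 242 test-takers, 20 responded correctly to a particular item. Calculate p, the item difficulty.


Item difficulty p = number correct / total examinees
p = 20 / 242
p = 0.0826

0.0826


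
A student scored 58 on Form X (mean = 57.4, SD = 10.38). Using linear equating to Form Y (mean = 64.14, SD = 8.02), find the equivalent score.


slope = SD_Y / SD_X = 8.02 / 10.38 ~ 0.7726
intercept = mean_Y - slope * mean_X = 64.14 - (8.02 / 10.38) * 57.4 ~ 19.7905
Y = slope * X + intercept. To avoid rounding drift from the rounded slope/intercept, evaluate the equivalent form Y = mean_Y + SD_Y * (X - mean_X) / SD_X at full precision:
Y = 64.14 + 8.02 * (58 - 57.4) / 10.38
Y = 64.14 + 8.02 * 0.6 / 10.38
Y = 64.14 + 4.812 / 10.38
Y = 64.14 + 0.4636
Y = 64.6036

64.6036


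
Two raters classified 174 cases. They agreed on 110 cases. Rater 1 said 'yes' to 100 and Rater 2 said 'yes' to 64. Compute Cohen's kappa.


P_o = 110/174 = 0.632184
P_e = (100*64 + 74*110) / 30276 = 0.480248
kappa = (P_o - P_e) / (1 - P_e)
kappa = (0.632184 - 0.480248) / (1 - 0.480248)
kappa = 0.2923

0.2923


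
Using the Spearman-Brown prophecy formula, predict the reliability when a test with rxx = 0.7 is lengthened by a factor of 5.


r_new = (n * rxx) / (1 + (n-1) * rxx)
r_new = (5 * 0.7) / (1 + 4 * 0.7)
r_new = 3.5 / 3.8
r_new = 0.9211

0.9211


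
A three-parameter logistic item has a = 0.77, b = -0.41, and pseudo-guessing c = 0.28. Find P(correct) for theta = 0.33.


logit = 0.77*(0.33 - -0.41) = 0.5698
P* = 1/(1 + exp(-0.5698)) = 0.6387
P = 0.28 + (1 - 0.28) * 0.6387
P = 0.7399

0.7399


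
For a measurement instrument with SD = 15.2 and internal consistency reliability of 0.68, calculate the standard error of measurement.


SEM = SD * sqrt(1 - rxx)
SEM = 15.2 * sqrt(1 - 0.68)
SEM = 15.2 * sqrt(0.32) = 15.2 * 0.565685
SEM = 8.5984

8.5984


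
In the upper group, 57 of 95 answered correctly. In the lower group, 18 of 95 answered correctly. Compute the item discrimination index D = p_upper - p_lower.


p_upper = 57/95 = 0.6
p_lower = 18/95 = 0.1895
D = 0.6 - 0.1895 = 0.4105

0.4105


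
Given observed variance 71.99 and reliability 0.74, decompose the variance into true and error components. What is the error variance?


var_true = rxx * var_obs = 0.74 * 71.99 = 53.2726
var_error = var_obs - var_true
var_error = 71.99 - 53.2726
var_error = 18.7174

18.7174


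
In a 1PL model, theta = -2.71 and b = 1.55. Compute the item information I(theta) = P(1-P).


P = 1/(1+exp(-(-2.71-1.55))) = 0.0139
I = P*(1-P) = 0.0139 * 0.9861
I = 0.0137

0.0137


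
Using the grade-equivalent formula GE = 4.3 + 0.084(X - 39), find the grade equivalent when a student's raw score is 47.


raw - median = 47 - 39 = 8
slope * diff = 0.084 * 8 = 0.672
GE = 4.3 + 0.672
GE = 4.972

4.972


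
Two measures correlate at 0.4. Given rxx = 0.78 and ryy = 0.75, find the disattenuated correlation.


r_corrected = rxy / sqrt(rxx * ryy)
= 0.4 / sqrt(0.78 * 0.75)
= 0.4 / sqrt(0.585)
= 0.4 / 0.764853
r_corrected = 0.523

0.523


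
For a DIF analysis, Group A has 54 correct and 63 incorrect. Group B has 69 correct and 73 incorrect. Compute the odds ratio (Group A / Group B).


Odds_A = 54/63 = 0.8571
Odds_B = 69/73 = 0.9452
OR = Odds_A / Odds_B = 0.8571 / 0.9452
Exactly, OR = (54 * 73) / (63 * 69) = 3942 / 4347
OR = 0.9068

0.9068


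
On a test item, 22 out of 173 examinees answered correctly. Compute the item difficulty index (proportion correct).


Item difficulty p = number correct / total examinees
p = 22 / 173
p = 0.1272

0.1272


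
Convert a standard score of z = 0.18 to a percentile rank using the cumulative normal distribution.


CDF(z) = 0.5 * (1 + erf(z/sqrt(2)))
erf(0.1273) = 0.1428
CDF = 0.5714
Percentile rank = 0.5714 * 100 = 57.14

57.14


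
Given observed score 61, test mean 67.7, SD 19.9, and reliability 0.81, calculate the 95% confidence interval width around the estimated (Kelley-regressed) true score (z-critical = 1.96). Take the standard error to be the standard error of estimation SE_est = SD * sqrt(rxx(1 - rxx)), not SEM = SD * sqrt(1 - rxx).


True score estimate = 0.81*61 + 0.19*67.7 = 62.273
SE_est = SD * sqrt(rxx * (1 - rxx)) = 19.9 * sqrt(0.81 * 0.19) = 19.9 * sqrt(0.1539) = 7.806788
CI = T_est +/- z * SE_est, so width = 2 * z * SE_est = 2 * 1.96 * 7.806788
Width = 30.6026

30.6026


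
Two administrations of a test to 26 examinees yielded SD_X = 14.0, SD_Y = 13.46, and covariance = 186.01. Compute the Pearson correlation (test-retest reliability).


r = cov(X,Y) / (SD_X * SD_Y)
r = 186.01 / (14.0 * 13.46)
r = 186.01 / 188.44
r = 0.9871

0.9871


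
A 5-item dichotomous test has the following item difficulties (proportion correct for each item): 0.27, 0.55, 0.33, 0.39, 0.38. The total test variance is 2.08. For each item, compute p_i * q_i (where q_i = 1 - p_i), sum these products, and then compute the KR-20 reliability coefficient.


For each item, compute p_i * q_i:
  Item 1: 0.27 * 0.73 = 0.1971
  Item 2: 0.55 * 0.45 = 0.2475
  Item 3: 0.33 * 0.67 = 0.2211
  Item 4: 0.39 * 0.61 = 0.2379
  Item 5: 0.38 * 0.62 = 0.2356
Sum(p_i * q_i) = 0.1971 + 0.2475 + 0.2211 + 0.2379 + 0.2356 = 1.1392
KR-20 = (k/(k-1)) * (1 - Sum(p_i*q_i) / Var_total)
= (5/4) * (1 - 1.1392/2.08)
= 1.25 * 0.4523
KR-20 = 0.5654

0.5654


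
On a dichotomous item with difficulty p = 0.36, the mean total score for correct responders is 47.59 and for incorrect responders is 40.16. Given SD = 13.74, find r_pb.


q = 1 - p = 0.64
rpb = ((M1 - M0) / SD) * sqrt(p * q)
rpb = ((47.59 - 40.16) / 13.74) * sqrt(0.36 * 0.64)
rpb = 0.2596

0.2596


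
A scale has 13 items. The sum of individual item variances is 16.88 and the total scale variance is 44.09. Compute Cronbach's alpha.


alpha = (k/(k-1)) * (1 - sum(si^2)/s_total^2)
= (13/12) * (1 - 16.88/44.09)
alpha = 0.6686

0.6686


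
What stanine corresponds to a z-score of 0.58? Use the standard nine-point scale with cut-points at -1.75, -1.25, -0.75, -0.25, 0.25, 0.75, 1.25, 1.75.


Stanine boundaries: [-1.75, -1.25, -0.75, -0.25, 0.25, 0.75, 1.25, 1.75]
z = 0.58
Check each boundary:
  z >= -1.75 -> could be stanine 2
  z >= -1.25 -> could be stanine 3
  z >= -0.75 -> could be stanine 4
  z >= -0.25 -> could be stanine 5
  z >= 0.25 -> could be stanine 6
  z < 0.75
  z < 1.25
  z < 1.75
Highest qualifying boundary gives stanine = 6

6


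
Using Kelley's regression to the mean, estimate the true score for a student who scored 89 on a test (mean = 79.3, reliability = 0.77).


T_est = rxx * X + (1 - rxx) * mean
T_est = 0.77 * 89 + 0.23 * 79.3
T_est = 68.53 + 18.239
T_est = 86.769

86.769


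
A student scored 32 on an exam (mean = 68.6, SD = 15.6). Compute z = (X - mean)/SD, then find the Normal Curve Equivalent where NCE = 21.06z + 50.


z = (X - mean) / SD = (32 - 68.6) / 15.6
z = -36.6 / 15.6
z = -2.3462
NCE = NCE = 21.06z + 50
Carry z at full precision (z = -36.6 / 15.6) into the conversion:
NCE = 21.06 * (-36.6 / 15.6) + 50 = -770.796 / 15.6 + 50
NCE = -49.41 + 50
NCE = 0.59

0.59


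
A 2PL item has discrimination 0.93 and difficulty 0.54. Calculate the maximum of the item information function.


For 2PL, max info at theta = b = 0.54
I_max = a^2 / 4 = 0.93^2 / 4
= 0.8649 / 4
I_max = 0.2162

0.2162


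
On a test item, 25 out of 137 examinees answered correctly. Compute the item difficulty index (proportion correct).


Item difficulty p = number correct / total examinees
p = 25 / 137
p = 0.1825

0.1825


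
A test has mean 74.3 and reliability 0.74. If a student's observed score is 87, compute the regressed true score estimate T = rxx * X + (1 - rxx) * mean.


T_est = rxx * X + (1 - rxx) * mean
T_est = 0.74 * 87 + 0.26 * 74.3
T_est = 64.38 + 19.318
T_est = 83.698

83.698


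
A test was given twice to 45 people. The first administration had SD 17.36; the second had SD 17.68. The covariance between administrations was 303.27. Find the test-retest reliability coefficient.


r = cov(X,Y) / (SD_X * SD_Y)
r = 303.27 / (17.36 * 17.68)
r = 303.27 / 306.9248
r = 0.9881

0.9881


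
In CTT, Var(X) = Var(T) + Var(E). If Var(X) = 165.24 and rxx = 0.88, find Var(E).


var_true = rxx * var_obs = 0.88 * 165.24 = 145.4112
var_error = var_obs - var_true
var_error = 165.24 - 145.4112
var_error = 19.8288

19.8288


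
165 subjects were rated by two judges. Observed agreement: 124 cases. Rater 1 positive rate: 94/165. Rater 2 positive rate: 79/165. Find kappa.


P_o = 124/165 = 0.751515
P_e = (94*79 + 71*86) / 27225 = 0.497043
kappa = (P_o - P_e) / (1 - P_e)
kappa = (0.751515 - 0.497043) / (1 - 0.497043)
kappa = 0.506

0.506


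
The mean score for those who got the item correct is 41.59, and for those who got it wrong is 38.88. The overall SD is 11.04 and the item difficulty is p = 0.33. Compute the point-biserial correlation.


q = 1 - p = 0.67
rpb = ((M1 - M0) / SD) * sqrt(p * q)
rpb = ((41.59 - 38.88) / 11.04) * sqrt(0.33 * 0.67)
rpb = 0.1154

0.1154


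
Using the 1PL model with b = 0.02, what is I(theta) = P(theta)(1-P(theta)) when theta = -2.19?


P = 1/(1+exp(-(-2.19-0.02))) = 0.0989
I = P*(1-P) = 0.0989 * 0.9011
I = 0.0891

0.0891


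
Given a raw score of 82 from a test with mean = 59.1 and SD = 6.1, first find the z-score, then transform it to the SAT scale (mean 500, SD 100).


z = (X - mean) / SD = (82 - 59.1) / 6.1
z = 22.9 / 6.1
z = 3.7541
SAT-scale = SAT = 500 + 100z
Carry z at full precision (z = 22.9 / 6.1) into the conversion:
SAT-scale = 500 + 100 * (22.9 / 6.1) = 500 + 2290 / 6.1
SAT-scale = 500 + 375.4098
SAT-scale = 875.4098

875.4098


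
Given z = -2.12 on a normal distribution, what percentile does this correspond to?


CDF(z) = 0.5 * (1 + erf(z/sqrt(2)))
erf(-1.4991) = -0.966
CDF = 0.017
Percentile rank = 0.017 * 100 = 1.7

1.7


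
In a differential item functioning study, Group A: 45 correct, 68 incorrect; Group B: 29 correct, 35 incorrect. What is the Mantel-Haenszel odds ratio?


Odds_A = 45/68 = 0.6618
Odds_B = 29/35 = 0.8286
OR = Odds_A / Odds_B = 0.6618 / 0.8286
Exactly, OR = (45 * 35) / (68 * 29) = 1575 / 1972
OR = 0.7987

0.7987


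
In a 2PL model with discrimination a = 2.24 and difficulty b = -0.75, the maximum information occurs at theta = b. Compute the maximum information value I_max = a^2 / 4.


For 2PL, max info at theta = b = -0.75
I_max = a^2 / 4 = 2.24^2 / 4
= 5.0176 / 4
I_max = 1.2544

1.2544


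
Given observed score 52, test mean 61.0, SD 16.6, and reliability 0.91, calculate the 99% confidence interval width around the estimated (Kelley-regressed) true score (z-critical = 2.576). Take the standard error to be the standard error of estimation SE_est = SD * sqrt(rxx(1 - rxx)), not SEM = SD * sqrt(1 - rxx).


True score estimate = 0.91*52 + 0.09*61.0 = 52.81
SE_est = SD * sqrt(rxx * (1 - rxx)) = 16.6 * sqrt(0.91 * 0.09) = 16.6 * sqrt(0.0819) = 4.750617
CI = T_est +/- z * SE_est, so width = 2 * z * SE_est = 2 * 2.576 * 4.750617
Width = 24.4752

24.4752


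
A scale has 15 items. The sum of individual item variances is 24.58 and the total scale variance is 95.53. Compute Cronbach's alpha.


alpha = (k/(k-1)) * (1 - sum(si^2)/s_total^2)
= (15/14) * (1 - 24.58/95.53)
alpha = 0.7957

0.7957


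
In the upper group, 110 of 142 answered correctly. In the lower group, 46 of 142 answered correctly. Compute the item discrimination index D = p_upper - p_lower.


p_upper = 110/142 = 0.7746
p_lower = 46/142 = 0.3239
D = 0.7746 - 0.3239 = 0.4507

0.4507


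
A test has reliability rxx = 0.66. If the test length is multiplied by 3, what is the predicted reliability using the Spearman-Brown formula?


r_new = (n * rxx) / (1 + (n-1) * rxx)
r_new = (3 * 0.66) / (1 + 2 * 0.66)
r_new = 1.98 / 2.32
r_new = 0.8534

0.8534


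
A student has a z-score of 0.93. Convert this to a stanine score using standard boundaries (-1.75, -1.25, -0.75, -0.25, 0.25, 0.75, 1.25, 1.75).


Stanine boundaries: [-1.75, -1.25, -0.75, -0.25, 0.25, 0.75, 1.25, 1.75]
z = 0.93
Check each boundary:
  z >= -1.75 -> could be stanine 2
  z >= -1.25 -> could be stanine 3
  z >= -0.75 -> could be stanine 4
  z >= -0.25 -> could be stanine 5
  z >= 0.25 -> could be stanine 6
  z >= 0.75 -> could be stanine 7
  z < 1.25
  z < 1.75
Highest qualifying boundary gives stanine = 7

7


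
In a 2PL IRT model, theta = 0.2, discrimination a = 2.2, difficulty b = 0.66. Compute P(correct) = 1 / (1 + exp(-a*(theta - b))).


a*(theta - b) = 2.2 * (0.2 - 0.66) = -1.012
exp(--1.012) = 2.7511
P = 1 / (1 + 2.7511)
P = 0.2666

0.2666


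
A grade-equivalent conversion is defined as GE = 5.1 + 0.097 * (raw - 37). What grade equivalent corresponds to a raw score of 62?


raw - median = 62 - 37 = 25
slope * diff = 0.097 * 25 = 2.425
GE = 5.1 + 2.425
GE = 7.525

7.525


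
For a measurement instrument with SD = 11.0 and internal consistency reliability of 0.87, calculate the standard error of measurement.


SEM = SD * sqrt(1 - rxx)
SEM = 11.0 * sqrt(1 - 0.87)
SEM = 11.0 * sqrt(0.13) = 11.0 * 0.360555
SEM = 3.9661

3.9661


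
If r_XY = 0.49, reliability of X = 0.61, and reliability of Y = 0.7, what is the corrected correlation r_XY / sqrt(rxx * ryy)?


r_corrected = rxy / sqrt(rxx * ryy)
= 0.49 / sqrt(0.61 * 0.7)
= 0.49 / sqrt(0.427)
= 0.49 / 0.653452
r_corrected = 0.7499

0.7499


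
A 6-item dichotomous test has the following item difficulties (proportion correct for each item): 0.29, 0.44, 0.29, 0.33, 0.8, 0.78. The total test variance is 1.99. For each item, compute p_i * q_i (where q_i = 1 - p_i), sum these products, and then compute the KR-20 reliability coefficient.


For each item, compute p_i * q_i:
  Item 1: 0.29 * 0.71 = 0.2059
  Item 2: 0.44 * 0.56 = 0.2464
  Item 3: 0.29 * 0.71 = 0.2059
  Item 4: 0.33 * 0.67 = 0.2211
  Item 5: 0.8 * 0.2 = 0.16
  Item 6: 0.78 * 0.22 = 0.1716
Sum(p_i * q_i) = 0.2059 + 0.2464 + 0.2059 + 0.2211 + 0.16 + 0.1716 = 1.2109
KR-20 = (k/(k-1)) * (1 - Sum(p_i*q_i) / Var_total)
= (6/5) * (1 - 1.2109/1.99)
= 1.2 * 0.3915
KR-20 = 0.4698

0.4698


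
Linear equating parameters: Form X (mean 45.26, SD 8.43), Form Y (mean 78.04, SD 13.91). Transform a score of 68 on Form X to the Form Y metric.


slope = SD_Y / SD_X = 13.91 / 8.43 ~ 1.6501
intercept = mean_Y - slope * mean_X = 78.04 - (13.91 / 8.43) * 45.26 ~ 3.3583
Y = slope * X + intercept. To avoid rounding drift from the rounded slope/intercept, evaluate the equivalent form Y = mean_Y + SD_Y * (X - mean_X) / SD_X at full precision:
Y = 78.04 + 13.91 * (68 - 45.26) / 8.43
Y = 78.04 + 13.91 * 22.74 / 8.43
Y = 78.04 + 316.3134 / 8.43
Y = 78.04 + 37.5223
Y = 115.5623

115.5623


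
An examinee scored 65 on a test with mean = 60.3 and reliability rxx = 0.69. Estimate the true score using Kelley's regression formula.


T_est = rxx * X + (1 - rxx) * mean
T_est = 0.69 * 65 + 0.31 * 60.3
T_est = 44.85 + 18.693
T_est = 63.543

63.543


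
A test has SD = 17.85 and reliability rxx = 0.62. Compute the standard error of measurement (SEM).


SEM = SD * sqrt(1 - rxx)
SEM = 17.85 * sqrt(1 - 0.62)
SEM = 17.85 * sqrt(0.38) = 17.85 * 0.616441
SEM = 11.0035

11.0035


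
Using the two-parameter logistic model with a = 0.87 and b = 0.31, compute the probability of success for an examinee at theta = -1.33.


a*(theta - b) = 0.87 * (-1.33 - 0.31) = -1.4268
exp(--1.4268) = 4.1653
P = 1 / (1 + 4.1653)
P = 0.1936

0.1936


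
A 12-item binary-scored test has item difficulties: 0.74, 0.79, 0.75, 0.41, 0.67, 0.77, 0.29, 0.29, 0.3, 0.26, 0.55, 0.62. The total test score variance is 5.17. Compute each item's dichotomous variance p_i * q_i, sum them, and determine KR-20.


For each item, compute p_i * q_i:
  Item 1: 0.74 * 0.26 = 0.1924
  Item 2: 0.79 * 0.21 = 0.1659
  Item 3: 0.75 * 0.25 = 0.1875
  Item 4: 0.41 * 0.59 = 0.2419
  Item 5: 0.67 * 0.33 = 0.2211
  Item 6: 0.77 * 0.23 = 0.1771
  Item 7: 0.29 * 0.71 = 0.2059
  Item 8: 0.29 * 0.71 = 0.2059
  Item 9: 0.3 * 0.7 = 0.21
  Item 10: 0.26 * 0.74 = 0.1924
  Item 11: 0.55 * 0.45 = 0.2475
  Item 12: 0.62 * 0.38 = 0.2356
Sum(p_i * q_i) = 0.1924 + 0.1659 + 0.1875 + 0.2419 + 0.2211 + 0.1771 + 0.2059 + 0.2059 + 0.21 + 0.1924 + 0.2475 + 0.2356 = 2.4832
KR-20 = (k/(k-1)) * (1 - Sum(p_i*q_i) / Var_total)
= (12/11) * (1 - 2.4832/5.17)
= 1.0909 * 0.5197
KR-20 = 0.5669

0.5669
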